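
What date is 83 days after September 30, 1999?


December 22, 1999

Start: September 30, 1999
Add 83 days
September 30 → October 1: 30 - 30 + 1 = 1 days (83 - 1 = 82 left)
October 1 → November 1: 31 - 1 + 1 = 31 days (82 - 31 = 51 left)
November 1 → December 1: 30 - 1 + 1 = 30 days (51 - 30 = 21 left)
December 1 + 21 = December 22, 1999


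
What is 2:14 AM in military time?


Input: 2:14 AM
AM hour stays: 2

02:14


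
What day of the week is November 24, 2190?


Wednesday

Zeller's congruence:
q=24, m=11, k=90, j=21
h = (24 + ⌊13×12/5⌋ + 90 + ⌊90/4⌋ + ⌊21/4⌋ - 2×21) mod 7
= (24 + 31 + 90 + 22 + 5 - 42) mod 7
= 130 mod 7 = 4
h=4 → Wednesday


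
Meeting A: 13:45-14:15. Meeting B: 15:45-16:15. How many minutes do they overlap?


Meeting A: 825-855 (in minutes from midnight)
Meeting B: 945-975
Overlap start = max(825, 945) = 945
Overlap end = min(855, 975) = 855
Overlap = max(0, 855 - 945) = 0 min

0 minutes


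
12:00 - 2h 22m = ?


09:38

Start: 720 minutes from midnight
Subtract: 142 minutes
Remaining: 720 - 142 = 578
Hours: 9, Minutes: 38


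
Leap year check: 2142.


Rules: divisible by 4 AND (not by 100 OR by 400)
2142 ÷ 4 = 535 remainder 2 → not divisible by 4
Not divisible by 4 → not a leap year

No


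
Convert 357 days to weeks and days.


51 weeks 0 days

Weeks: 357 ÷ 7 = 51 remainder 0


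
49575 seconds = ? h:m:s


Hours: 49575 ÷ 3600 = 13 remainder 2775
Minutes: 2775 ÷ 60 = 46 remainder 15
Seconds: 15

13h 46m 15s


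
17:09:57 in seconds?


61797 seconds

Hours: 17 × 3600 = 61200
Minutes: 9 × 60 = 540
Seconds: 57
Total = 61200 + 540 + 57 = 61797


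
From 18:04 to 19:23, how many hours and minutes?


1h 19m

End time in minutes: 19×60 + 23 = 1163
Start time in minutes: 18×60 + 4 = 1084
Difference = 1163 - 1084 = 79 minutes
= 1 hours 19 minutes


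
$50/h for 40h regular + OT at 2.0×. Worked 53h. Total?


$3300.00

Regular: 40h × $50 = $2000.00
Overtime: 53 - 40 = 13h
OT pay: 13h × $50 × 2.0 = $1300.00
Total = $2000.00 + $1300.00 = $3300.00


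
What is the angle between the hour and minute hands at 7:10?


Hour hand = 7×30 + 10×0.5 = 215.0°
Minute hand = 10×6 = 60°
Difference = |215.0 - 60| = 155.0°

155.0°


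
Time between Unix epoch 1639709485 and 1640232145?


Difference = 1640232145 - 1639709485 = 522660 seconds
In hours: 522660 / 3600 ≈ 145.2
In days: 522660 / 86400 ≈ 6.05

522660 seconds (145.2 hours / 6.05 days)


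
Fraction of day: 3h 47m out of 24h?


Total minutes: 3×60 + 47 = 227
Day = 24×60 = 1440 minutes
Fraction = 227/1440 ≈ 0.1576
As a percentage: 227/1440 × 100 ≈ 15.76%

0.1576 (15.76%)


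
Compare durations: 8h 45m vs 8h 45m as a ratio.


1:1 (1.00)

Duration 1: 525 minutes
Duration 2: 525 minutes
Ratio = 525:525
GCD = 525
Simplified = 1:1
As a decimal: 1/1 = 1.00


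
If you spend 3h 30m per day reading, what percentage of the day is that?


14.6%

Time: 210 minutes
Day: 1440 minutes
Percentage = (210/1440) × 100 ≈ 14.6%


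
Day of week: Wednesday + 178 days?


Start: Wednesday (index 2)
(2 + 178) mod 7
= 180 mod 7
= 5
Index 5 → Saturday

Saturday


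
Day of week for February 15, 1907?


Zeller's congruence:
q=15, m=14, k=6, j=19
h = (15 + ⌊13×15/5⌋ + 6 + ⌊6/4⌋ + ⌊19/4⌋ - 2×19) mod 7
= (15 + 39 + 6 + 1 + 4 - 38) mod 7
= 27 mod 7 = 6
h=6 → Friday

Friday


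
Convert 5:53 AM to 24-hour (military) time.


Input: 5:53 AM
AM hour stays: 5

05:53


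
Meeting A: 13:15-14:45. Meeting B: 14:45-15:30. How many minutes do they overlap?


Meeting A: 795-885 (in minutes from midnight)
Meeting B: 885-930
Overlap start = max(795, 885) = 885
Overlap end = min(885, 930) = 885
Overlap = max(0, 885 - 885) = 0 min

0 minutes


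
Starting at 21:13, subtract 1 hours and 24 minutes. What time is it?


Start: 1273 minutes from midnight
Subtract: 84 minutes
Remaining: 1273 - 84 = 1189
Hours: 19, Minutes: 49

19:49


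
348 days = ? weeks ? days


Weeks: 348 ÷ 7 = 49 remainder 5

49 weeks 5 days


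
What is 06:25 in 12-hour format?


Hour: 6
6 < 12 → AM

6:25 AM


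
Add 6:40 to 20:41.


03:21 (next day)

Start: 1241 minutes from midnight
Add: 400 minutes
Total: 1641 minutes
Hours: 1641 ÷ 60 = 27 remainder 21
27 ≥ 24 → 27 - 24 = 3 (next day)


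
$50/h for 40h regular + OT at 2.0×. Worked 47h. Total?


$2700.00

Regular: 40h × $50 = $2000.00
Overtime: 47 - 40 = 7h
OT pay: 7h × $50 × 2.0 = $700.00
Total = $2000.00 + $700.00 = $2700.00


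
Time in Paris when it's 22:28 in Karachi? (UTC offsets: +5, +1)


18:28

Time difference = UTC+1 - UTC+5 = -4 hours
New hour = (22 -4) mod 24
= 18 mod 24 = 18
Minutes unchanged → 18:28


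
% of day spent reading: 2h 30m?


Time: 150 minutes
Day: 1440 minutes
Percentage = (150/1440) × 100 ≈ 10.4%

10.4%


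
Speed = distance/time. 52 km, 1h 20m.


Distance: 52 km
Time: 1h 20m = 80 min = 80/60 = 4/3 hours
Speed = 52 ÷ (4/3) = 52 × 3 / 4 = 156/4 = 39.0 km/h

39.0 km/h


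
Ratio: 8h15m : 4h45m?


Duration 1: 495 minutes
Duration 2: 285 minutes
Ratio = 495:285
GCD = 15
Simplified = 33:19
As a decimal: 33/19 ≈ 1.74

33:19 (1.74)


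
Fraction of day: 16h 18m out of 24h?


0.6792 (67.92%)

Total minutes: 16×60 + 18 = 978
Day = 24×60 = 1440 minutes
Fraction = 978/1440 ≈ 0.6792
As a percentage: 978/1440 × 100 ≈ 67.92%


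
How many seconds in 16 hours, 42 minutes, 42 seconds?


Hours: 16 × 3600 = 57600
Minutes: 42 × 60 = 2520
Seconds: 42
Total = 57600 + 2520 + 42 = 60162

60162 seconds


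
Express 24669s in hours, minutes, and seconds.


6h 51m 9s

Hours: 24669 ÷ 3600 = 6 remainder 3069
Minutes: 3069 ÷ 60 = 51 remainder 9
Seconds: 9


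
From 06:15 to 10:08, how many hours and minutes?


3h 53m

End time in minutes: 10×60 + 8 = 608
Start time in minutes: 6×60 + 15 = 375
Difference = 608 - 375 = 233 minutes
= 3 hours 53 minutes


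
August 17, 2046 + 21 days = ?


September 7, 2046

Start: August 17, 2046
Add 21 days
August 17 → September 1: 31 - 17 + 1 = 15 days (21 - 15 = 6 left)
September 1 + 6 = September 7, 2046


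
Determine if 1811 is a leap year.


No

Rules: divisible by 4 AND (not by 100 OR by 400)
1811 ÷ 4 = 452 remainder 3 → not divisible by 4
Not divisible by 4 → not a leap year


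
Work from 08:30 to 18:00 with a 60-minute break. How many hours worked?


8h 30m (510 minutes)

Total time = (18×60+0) - (8×60+30)
= 1080 - 510 = 570 min
Minus break: 570 - 60 = 510 min
= 8h 30m


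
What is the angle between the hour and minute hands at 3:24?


Hour hand = 3×30 + 24×0.5 = 102.0°
Minute hand = 24×6 = 144°
Difference = |102.0 - 144| = 42.0°

42.0°


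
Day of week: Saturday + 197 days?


Sunday

Start: Saturday (index 5)
(5 + 197) mod 7
= 202 mod 7
= 6
Index 6 → Sunday


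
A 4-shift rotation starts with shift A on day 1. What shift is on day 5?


Shift A

Shifts: A, B, C, D
Start: A (index 0)
Day 5: (0 + 5 - 1) mod 4
= 4 mod 4
= 0
Index 0 → shift A


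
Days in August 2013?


31 days

Month: August (month 8)
August has 31 days


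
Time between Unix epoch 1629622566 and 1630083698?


Difference = 1630083698 - 1629622566 = 461132 seconds
In hours: 461132 / 3600 ≈ 128.1
In days: 461132 / 86400 ≈ 5.34

461132 seconds (128.1 hours / 5.34 days)


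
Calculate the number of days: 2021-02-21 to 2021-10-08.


From February 21, 2021 to October 8, 2021
Rest of February 2021: 28 - 21 = 7
Full months: March 31, April 30, May 31, June 30, July 31, August 31, September 30
Days into October 2021: 8
Total = 7 + 31 + 30 + 31 + 30 + 31 + 31 + 30 + 8 = 229 days

229 days


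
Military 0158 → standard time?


1:58 AM

Hour: 1
1 < 12 → AM


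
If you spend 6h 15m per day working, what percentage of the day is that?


26.0%

Time: 375 minutes
Day: 1440 minutes
Percentage = (375/1440) × 100 ≈ 26.0%


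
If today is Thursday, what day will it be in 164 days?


Start: Thursday (index 3)
(3 + 164) mod 7
= 167 mod 7
= 6
Index 6 → Sunday

Sunday


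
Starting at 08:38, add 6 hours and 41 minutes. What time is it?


Start: 518 minutes from midnight
Add: 401 minutes
Total: 919 minutes
Hours: 919 ÷ 60 = 15 remainder 19

15:19


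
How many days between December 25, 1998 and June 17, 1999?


174 days

From December 25, 1998 to June 17, 1999
Rest of December 1998: 31 - 25 = 6
Full months: January 31, February 1999 28, March 31, April 30, May 31
Days into June 1999: 17
Total = 6 + 31 + 28 + 31 + 30 + 31 + 17 = 174 days


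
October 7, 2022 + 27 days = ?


Start: October 7, 2022
Add 27 days
October 7 → November 1: 31 - 7 + 1 = 25 days (27 - 25 = 2 left)
November 1 + 2 = November 3, 2022

November 3, 2022


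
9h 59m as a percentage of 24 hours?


Total minutes: 9×60 + 59 = 599
Day = 24×60 = 1440 minutes
Fraction = 599/1440 ≈ 0.4160
As a percentage: 599/1440 × 100 ≈ 41.60%

0.4160 (41.60%)


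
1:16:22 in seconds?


4582 seconds

Hours: 1 × 3600 = 3600
Minutes: 16 × 60 = 960
Seconds: 22
Total = 3600 + 960 + 22 = 4582


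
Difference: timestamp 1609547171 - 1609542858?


Difference = 1609547171 - 1609542858 = 4313 seconds
In hours: 4313 / 3600 ≈ 1.2
In days: 4313 / 86400 ≈ 0.05

4313 seconds (1.2 hours / 0.05 days)


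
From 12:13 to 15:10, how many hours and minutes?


2h 57m

End time in minutes: 15×60 + 10 = 910
Start time in minutes: 12×60 + 13 = 733
Difference = 910 - 733 = 177 minutes
= 2 hours 57 minutes


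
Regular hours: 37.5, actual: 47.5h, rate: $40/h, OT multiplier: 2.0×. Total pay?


$2300.00

Regular: 37.5h × $40 = $1500.00
Overtime: 47.5 - 37.5 = 10.0h
OT pay: 10.0h × $40 × 2.0 = $800.00
Total = $1500.00 + $800.00 = $2300.00


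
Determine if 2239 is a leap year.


Rules: divisible by 4 AND (not by 100 OR by 400)
2239 ÷ 4 = 559 remainder 3 → not divisible by 4
Not divisible by 4 → not a leap year

No


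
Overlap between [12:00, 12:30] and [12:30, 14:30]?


Meeting A: 720-750 (in minutes from midnight)
Meeting B: 750-870
Overlap start = max(720, 750) = 750
Overlap end = min(750, 870) = 750
Overlap = max(0, 750 - 750) = 0 min

0 minutes


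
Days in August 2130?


31 days

Month: August (month 8)
August has 31 days


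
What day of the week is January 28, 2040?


Zeller's congruence:
q=28, m=13, k=39, j=20
h = (28 + ⌊13×14/5⌋ + 39 + ⌊39/4⌋ + ⌊20/4⌋ - 2×20) mod 7
= (28 + 36 + 39 + 9 + 5 - 40) mod 7
= 77 mod 7 = 0
h=0 → Saturday

Saturday


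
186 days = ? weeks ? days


26 weeks 4 days

Weeks: 186 ÷ 7 = 26 remainder 4


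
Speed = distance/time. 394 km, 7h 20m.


Distance: 394 km
Time: 7h 20m = 440 min = 440/60 = 22/3 hours
Speed = 394 ÷ (22/3) = 394 × 3 / 22 = 1182/22 ≈ 53.7 km/h

53.7 km/h


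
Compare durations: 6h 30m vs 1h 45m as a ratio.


Duration 1: 390 minutes
Duration 2: 105 minutes
Ratio = 390:105
GCD = 15
Simplified = 26:7
As a decimal: 26/7 ≈ 3.71

26:7 (3.71)


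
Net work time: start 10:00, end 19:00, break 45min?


Total time = (19×60+0) - (10×60+0)
= 1140 - 600 = 540 min
Minus break: 540 - 45 = 495 min
= 8h 15m

8h 15m (495 minutes)


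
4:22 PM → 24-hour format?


Input: 4:22 PM
PM: 4 + 12 = 16

16:22


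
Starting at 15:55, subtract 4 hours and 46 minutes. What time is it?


11:09

Start: 955 minutes from midnight
Subtract: 286 minutes
Remaining: 955 - 286 = 669
Hours: 11, Minutes: 9


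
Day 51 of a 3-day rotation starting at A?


Shifts: A, B, C
Start: A (index 0)
Day 51: (0 + 51 - 1) mod 3
= 50 mod 3
= 2
Index 2 → shift C

Shift C


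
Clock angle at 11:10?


85.0°

Hour hand = 11×30 + 10×0.5 = 335.0°
Minute hand = 10×6 = 60°
Difference = |335.0 - 60| = 275.0°
Since > 180°: 360 - 275.0 = 85.0°


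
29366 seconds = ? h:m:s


Hours: 29366 ÷ 3600 = 8 remainder 566
Minutes: 566 ÷ 60 = 9 remainder 26
Seconds: 26

8h 9m 26s


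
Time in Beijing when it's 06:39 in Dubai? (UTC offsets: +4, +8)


Time difference = UTC+8 - UTC+4 = +4 hours
New hour = (6 + 4) mod 24
= 10 mod 24 = 10
Minutes unchanged → 10:39

10:39


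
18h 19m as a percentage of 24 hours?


Total minutes: 18×60 + 19 = 1099
Day = 24×60 = 1440 minutes
Fraction = 1099/1440 ≈ 0.7632
As a percentage: 1099/1440 × 100 ≈ 76.32%

0.7632 (76.32%)


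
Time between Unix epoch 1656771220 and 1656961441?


190221 seconds (52.8 hours / 2.20 days)

Difference = 1656961441 - 1656771220 = 190221 seconds
In hours: 190221 / 3600 ≈ 52.8
In days: 190221 / 86400 ≈ 2.20


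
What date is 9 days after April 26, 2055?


Start: April 26, 2055
Add 9 days
April 26 → May 1: 30 - 26 + 1 = 5 days (9 - 5 = 4 left)
May 1 + 4 = May 5, 2055

May 5, 2055


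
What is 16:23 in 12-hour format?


4:23 PM

Hour: 16
16 - 12 = 4 → PM


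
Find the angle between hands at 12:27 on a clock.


148.5°

Hour hand (12 ≡ 0 on the dial): 0×30 + 27×0.5 = 13.5°
Minute hand = 27×6 = 162°
Difference = |13.5 - 162| = 148.5°


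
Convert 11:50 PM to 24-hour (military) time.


Input: 11:50 PM
PM: 11 + 12 = 23

23:50


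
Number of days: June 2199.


30 days

Month: June (month 6)
June has 30 days


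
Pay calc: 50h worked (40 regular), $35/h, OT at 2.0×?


Regular: 40h × $35 = $1400.00
Overtime: 50 - 40 = 10h
OT pay: 10h × $35 × 2.0 = $700.00
Total = $1400.00 + $700.00 = $2100.00

$2100.00


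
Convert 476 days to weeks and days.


68 weeks 0 days

Weeks: 476 ÷ 7 = 68 remainder 0


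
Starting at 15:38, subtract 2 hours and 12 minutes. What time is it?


13:26

Start: 938 minutes from midnight
Subtract: 132 minutes
Remaining: 938 - 132 = 806
Hours: 13, Minutes: 26


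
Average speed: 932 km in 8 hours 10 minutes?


114.1 km/h

Distance: 932 km
Time: 8h 10m = 490 min = 490/60 = 49/6 hours
Speed = 932 ÷ (49/6) = 932 × 6 / 49 = 5592/49 ≈ 114.1 km/h


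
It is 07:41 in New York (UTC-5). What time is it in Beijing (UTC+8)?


Time difference = UTC+8 - UTC-5 = +13 hours
New hour = (7 + 13) mod 24
= 20 mod 24 = 20
Minutes unchanged → 20:41

20:41


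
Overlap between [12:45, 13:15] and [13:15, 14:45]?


Meeting A: 765-795 (in minutes from midnight)
Meeting B: 795-885
Overlap start = max(765, 795) = 795
Overlap end = min(795, 885) = 795
Overlap = max(0, 795 - 795) = 0 min

0 minutes


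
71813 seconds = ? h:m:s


19h 56m 53s

Hours: 71813 ÷ 3600 = 19 remainder 3413
Minutes: 3413 ÷ 60 = 56 remainder 53
Seconds: 53


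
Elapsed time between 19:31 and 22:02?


End time in minutes: 22×60 + 2 = 1322
Start time in minutes: 19×60 + 31 = 1171
Difference = 1322 - 1171 = 151 minutes
= 2 hours 31 minutes

2h 31m


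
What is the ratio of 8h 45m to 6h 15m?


Duration 1: 525 minutes
Duration 2: 375 minutes
Ratio = 525:375
GCD = 75
Simplified = 7:5
As a decimal: 7/5 = 1.40

7:5 (1.40)


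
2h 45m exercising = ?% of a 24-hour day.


11.5%

Time: 165 minutes
Day: 1440 minutes
Percentage = (165/1440) × 100 ≈ 11.5%


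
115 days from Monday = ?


Thursday

Start: Monday (index 0)
(0 + 115) mod 7
= 115 mod 7
= 3
Index 3 → Thursday


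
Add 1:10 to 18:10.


Start: 1090 minutes from midnight
Add: 70 minutes
Total: 1160 minutes
Hours: 1160 ÷ 60 = 19 remainder 20

19:20


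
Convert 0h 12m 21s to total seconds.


Hours: 0 × 3600 = 0
Minutes: 12 × 60 = 720
Seconds: 21
Total = 0 + 720 + 21 = 741

741 seconds


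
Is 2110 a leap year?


No

Rules: divisible by 4 AND (not by 100 OR by 400)
2110 ÷ 4 = 527 remainder 2 → not divisible by 4
Not divisible by 4 → not a leap year


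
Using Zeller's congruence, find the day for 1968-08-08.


Zeller's congruence:
q=8, m=8, k=68, j=19
h = (8 + ⌊13×9/5⌋ + 68 + ⌊68/4⌋ + ⌊19/4⌋ - 2×19) mod 7
= (8 + 23 + 68 + 17 + 4 - 38) mod 7
= 82 mod 7 = 5
h=5 → Thursday

Thursday


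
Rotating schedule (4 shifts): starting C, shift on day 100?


Shifts: A, B, C, D
Start: C (index 2)
Day 100: (2 + 100 - 1) mod 4
= 101 mod 4
= 1
Index 1 → shift B

Shift B


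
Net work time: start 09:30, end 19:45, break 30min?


9h 45m (585 minutes)

Total time = (19×60+45) - (9×60+30)
= 1185 - 570 = 615 min
Minus break: 615 - 30 = 585 min
= 9h 45m


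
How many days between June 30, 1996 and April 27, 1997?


From June 30, 1996 to April 27, 1997
Rest of June 1996: 30 - 30 = 0
Full months: July 31, August 31, September 30, October 31, November 30, December 31, January 31, February 1997 28, March 31
Days into April 1997: 27
Total = 0 + 31 + 31 + 30 + 31 + 30 + 31 + 31 + 28 + 31 + 27 = 301 days

301 days


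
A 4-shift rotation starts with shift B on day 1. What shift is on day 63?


Shift D

Shifts: A, B, C, D
Start: B (index 1)
Day 63: (1 + 63 - 1) mod 4
= 63 mod 4
= 3
Index 3 → shift D


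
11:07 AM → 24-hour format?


Input: 11:07 AM
AM hour stays: 11

11:07


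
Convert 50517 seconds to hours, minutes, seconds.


14h 1m 57s

Hours: 50517 ÷ 3600 = 14 remainder 117
Minutes: 117 ÷ 60 = 1 remainder 57
Seconds: 57


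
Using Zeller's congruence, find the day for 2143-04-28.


Sunday

Zeller's congruence:
q=28, m=4, k=43, j=21
h = (28 + ⌊13×5/5⌋ + 43 + ⌊43/4⌋ + ⌊21/4⌋ - 2×21) mod 7
= (28 + 13 + 43 + 10 + 5 - 42) mod 7
= 57 mod 7 = 1
h=1 → Sunday


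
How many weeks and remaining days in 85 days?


Weeks: 85 ÷ 7 = 12 remainder 1

12 weeks 1 days


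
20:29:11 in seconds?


73751 seconds

Hours: 20 × 3600 = 72000
Minutes: 29 × 60 = 1740
Seconds: 11
Total = 72000 + 1740 + 11 = 73751


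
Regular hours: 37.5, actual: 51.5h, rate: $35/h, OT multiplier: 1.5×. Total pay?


Regular: 37.5h × $35 = $1312.50
Overtime: 51.5 - 37.5 = 14.0h
OT pay: 14.0h × $35 × 1.5 = $735.00
Total = $1312.50 + $735.00 = $2047.50

$2047.50


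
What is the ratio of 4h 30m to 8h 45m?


Duration 1: 270 minutes
Duration 2: 525 minutes
Ratio = 270:525
GCD = 15
Simplified = 18:35
As a decimal: 18/35 ≈ 0.51

18:35 (0.51)


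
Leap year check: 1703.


No

Rules: divisible by 4 AND (not by 100 OR by 400)
1703 ÷ 4 = 425 remainder 3 → not divisible by 4
Not divisible by 4 → not a leap year


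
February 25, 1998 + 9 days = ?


March 6, 1998

Start: February 25, 1998
Add 9 days
February 25 → March 1: 28 - 25 + 1 = 4 days (9 - 4 = 5 left)
March 1 + 5 = March 6, 1998


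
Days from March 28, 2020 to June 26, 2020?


From March 28, 2020 to June 26, 2020
Rest of March 2020: 31 - 28 = 3
Full months: April 30, May 31
Days into June 2020: 26
Total = 3 + 30 + 31 + 26 = 90 days

90 days


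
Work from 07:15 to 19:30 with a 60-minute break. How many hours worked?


Total time = (19×60+30) - (7×60+15)
= 1170 - 435 = 735 min
Minus break: 735 - 60 = 675 min
= 11h 15m

11h 15m (675 minutes)


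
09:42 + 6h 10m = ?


Start: 582 minutes from midnight
Add: 370 minutes
Total: 952 minutes
Hours: 952 ÷ 60 = 15 remainder 52

15:52


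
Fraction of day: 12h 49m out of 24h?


Total minutes: 12×60 + 49 = 769
Day = 24×60 = 1440 minutes
Fraction = 769/1440 ≈ 0.5340
As a percentage: 769/1440 × 100 ≈ 53.40%

0.5340 (53.40%)


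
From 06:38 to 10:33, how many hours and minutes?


End time in minutes: 10×60 + 33 = 633
Start time in minutes: 6×60 + 38 = 398
Difference = 633 - 398 = 235 minutes
= 3 hours 55 minutes

3h 55m


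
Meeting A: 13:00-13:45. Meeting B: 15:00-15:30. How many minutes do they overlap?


0 minutes

Meeting A: 780-825 (in minutes from midnight)
Meeting B: 900-930
Overlap start = max(780, 900) = 900
Overlap end = min(825, 930) = 825
Overlap = max(0, 825 - 900) = 0 min


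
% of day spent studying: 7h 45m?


Time: 465 minutes
Day: 1440 minutes
Percentage = (465/1440) × 100 ≈ 32.3%

32.3%


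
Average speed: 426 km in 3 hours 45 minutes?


Distance: 426 km
Time: 3h 45m = 225 min = 225/60 = 15/4 hours
Speed = 426 ÷ (15/4) = 426 × 4 / 15 = 1704/15 = 113.6 km/h

113.6 km/h


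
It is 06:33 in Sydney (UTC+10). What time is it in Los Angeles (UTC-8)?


12:33 (previous day)

Time difference = UTC-8 - UTC+10 = -18 hours
New hour = (6 -18) mod 24
= -12 mod 24 = 12
Minutes unchanged → 12:33; -12 < 0 → previous day


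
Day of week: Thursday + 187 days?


Start: Thursday (index 3)
(3 + 187) mod 7
= 190 mod 7
= 1
Index 1 → Tuesday

Tuesday


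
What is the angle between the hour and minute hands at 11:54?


Hour hand = 11×30 + 54×0.5 = 357.0°
Minute hand = 54×6 = 324°
Difference = |357.0 - 324| = 33.0°

33.0°


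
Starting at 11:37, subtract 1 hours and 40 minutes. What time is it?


Start: 697 minutes from midnight
Subtract: 100 minutes
Remaining: 697 - 100 = 597
Hours: 9, Minutes: 57

09:57


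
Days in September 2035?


Month: September (month 9)
September has 30 days

30 days


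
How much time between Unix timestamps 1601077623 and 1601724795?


647172 seconds (179.8 hours / 7.49 days)

Difference = 1601724795 - 1601077623 = 647172 seconds
In hours: 647172 / 3600 ≈ 179.8
In days: 647172 / 86400 ≈ 7.49


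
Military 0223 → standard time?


2:23 AM

Hour: 2
2 < 12 → AM


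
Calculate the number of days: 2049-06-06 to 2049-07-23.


From June 6, 2049 to July 23, 2049
Rest of June 2049: 30 - 6 = 24
Days into July 2049: 23
Total = 24 + 23 = 47 days

47 days


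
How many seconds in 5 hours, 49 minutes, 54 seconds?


Hours: 5 × 3600 = 18000
Minutes: 49 × 60 = 2940
Seconds: 54
Total = 18000 + 2940 + 54 = 20994

20994 seconds


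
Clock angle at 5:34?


Hour hand = 5×30 + 34×0.5 = 167.0°
Minute hand = 34×6 = 204°
Difference = |167.0 - 204| = 37.0°

37.0°


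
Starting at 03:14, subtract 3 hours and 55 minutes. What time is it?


Start: 194 minutes from midnight
Subtract: 235 minutes
Remaining: 194 - 235 = -41
Negative → add 24×60 = 1399
Hours: 23, Minutes: 19

23:19


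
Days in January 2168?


Month: January (month 1)
January has 31 days

31 days


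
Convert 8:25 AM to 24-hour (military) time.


Input: 8:25 AM
AM hour stays: 8

08:25


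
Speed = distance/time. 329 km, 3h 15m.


Distance: 329 km
Time: 3h 15m = 195 min = 195/60 = 13/4 hours
Speed = 329 ÷ (13/4) = 329 × 4 / 13 = 1316/13 ≈ 101.2 km/h

101.2 km/h


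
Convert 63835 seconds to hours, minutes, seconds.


17h 43m 55s

Hours: 63835 ÷ 3600 = 17 remainder 2635
Minutes: 2635 ÷ 60 = 43 remainder 55
Seconds: 55


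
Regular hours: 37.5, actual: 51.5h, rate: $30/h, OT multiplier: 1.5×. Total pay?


Regular: 37.5h × $30 = $1125.00
Overtime: 51.5 - 37.5 = 14.0h
OT pay: 14.0h × $30 × 1.5 = $630.00
Total = $1125.00 + $630.00 = $1755.00

$1755.00


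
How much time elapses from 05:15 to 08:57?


3h 42m

End time in minutes: 8×60 + 57 = 537
Start time in minutes: 5×60 + 15 = 315
Difference = 537 - 315 = 222 minutes
= 3 hours 42 minutes


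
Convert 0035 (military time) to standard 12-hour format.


12:35 AM

Hour: 0
0 → 12 AM (midnight)


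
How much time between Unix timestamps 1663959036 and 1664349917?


390881 seconds (108.6 hours / 4.52 days)

Difference = 1664349917 - 1663959036 = 390881 seconds
In hours: 390881 / 3600 ≈ 108.6
In days: 390881 / 86400 ≈ 4.52


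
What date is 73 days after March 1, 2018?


Start: March 1, 2018
Add 73 days
March 1 → April 1: 31 - 1 + 1 = 31 days (73 - 31 = 42 left)
April 1 → May 1: 30 - 1 + 1 = 30 days (42 - 30 = 12 left)
May 1 + 12 = May 13, 2018

May 13, 2018


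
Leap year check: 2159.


No

Rules: divisible by 4 AND (not by 100 OR by 400)
2159 ÷ 4 = 539 remainder 3 → not divisible by 4
Not divisible by 4 → not a leap year


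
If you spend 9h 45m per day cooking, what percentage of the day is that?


40.6%

Time: 585 minutes
Day: 1440 minutes
Percentage = (585/1440) × 100 ≈ 40.6%


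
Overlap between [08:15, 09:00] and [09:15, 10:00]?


0 minutes

Meeting A: 495-540 (in minutes from midnight)
Meeting B: 555-600
Overlap start = max(495, 555) = 555
Overlap end = min(540, 600) = 540
Overlap = max(0, 540 - 555) = 0 min


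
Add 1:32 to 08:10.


09:42

Start: 490 minutes from midnight
Add: 92 minutes
Total: 582 minutes
Hours: 582 ÷ 60 = 9 remainder 42


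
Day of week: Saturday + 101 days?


Start: Saturday (index 5)
(5 + 101) mod 7
= 106 mod 7
= 1
Index 1 → Tuesday

Tuesday


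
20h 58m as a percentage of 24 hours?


0.8736 (87.36%)

Total minutes: 20×60 + 58 = 1258
Day = 24×60 = 1440 minutes
Fraction = 1258/1440 ≈ 0.8736
As a percentage: 1258/1440 × 100 ≈ 87.36%


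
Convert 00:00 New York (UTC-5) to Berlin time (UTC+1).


06:00

Time difference = UTC+1 - UTC-5 = +6 hours
New hour = (0 + 6) mod 24
= 6 mod 24 = 6
Minutes unchanged → 06:00


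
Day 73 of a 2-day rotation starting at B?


Shifts: A, B
Start: B (index 1)
Day 73: (1 + 73 - 1) mod 2
= 73 mod 2
= 1
Index 1 → shift B

Shift B


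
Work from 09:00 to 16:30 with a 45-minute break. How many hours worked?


6h 45m (405 minutes)

Total time = (16×60+30) - (9×60+0)
= 990 - 540 = 450 min
Minus break: 450 - 45 = 405 min
= 6h 45m


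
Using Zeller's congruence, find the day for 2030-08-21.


Zeller's congruence:
q=21, m=8, k=30, j=20
h = (21 + ⌊13×9/5⌋ + 30 + ⌊30/4⌋ + ⌊20/4⌋ - 2×20) mod 7
= (21 + 23 + 30 + 7 + 5 - 40) mod 7
= 46 mod 7 = 4
h=4 → Wednesday

Wednesday


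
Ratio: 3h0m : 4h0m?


3:4 (0.75)

Duration 1: 180 minutes
Duration 2: 240 minutes
Ratio = 180:240
GCD = 60
Simplified = 3:4
As a decimal: 3/4 = 0.75


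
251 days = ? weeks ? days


35 weeks 6 days

Weeks: 251 ÷ 7 = 35 remainder 6


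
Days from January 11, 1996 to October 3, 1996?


From January 11, 1996 to October 3, 1996
Rest of January 1996: 31 - 11 = 20
Full months: February 1996 29, March 31, April 30, May 31, June 30, July 31, August 31, September 30
Days into October 1996: 3
Total = 20 + 29 + 31 + 30 + 31 + 30 + 31 + 31 + 30 + 3 = 266 days

266 days


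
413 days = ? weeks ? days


Weeks: 413 ÷ 7 = 59 remainder 0

59 weeks 0 days


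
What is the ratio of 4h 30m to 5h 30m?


9:11 (0.82)

Duration 1: 270 minutes
Duration 2: 330 minutes
Ratio = 270:330
GCD = 30
Simplified = 9:11
As a decimal: 9/11 ≈ 0.82


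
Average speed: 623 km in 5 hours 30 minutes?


113.3 km/h

Distance: 623 km
Time: 5h 30m = 330 min = 330/60 = 11/2 hours
Speed = 623 ÷ (11/2) = 623 × 2 / 11 = 1246/11 ≈ 113.3 km/h


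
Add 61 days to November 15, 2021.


January 15, 2022

Start: November 15, 2021
Add 61 days
November 15 → December 1: 30 - 15 + 1 = 16 days (61 - 16 = 45 left)
December 1 → January 1: 31 - 1 + 1 = 31 days (45 - 31 = 14 left)
January 1 + 14 = January 15, 2022


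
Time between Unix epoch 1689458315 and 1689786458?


328143 seconds (91.2 hours / 3.80 days)

Difference = 1689786458 - 1689458315 = 328143 seconds
In hours: 328143 / 3600 ≈ 91.2
In days: 328143 / 86400 ≈ 3.80


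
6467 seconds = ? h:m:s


Hours: 6467 ÷ 3600 = 1 remainder 2867
Minutes: 2867 ÷ 60 = 47 remainder 47
Seconds: 47

1h 47m 47s


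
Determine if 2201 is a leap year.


Rules: divisible by 4 AND (not by 100 OR by 400)
2201 ÷ 4 = 550 remainder 1 → not divisible by 4
Not divisible by 4 → not a leap year

No


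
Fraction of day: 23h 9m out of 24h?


0.9646 (96.46%)

Total minutes: 23×60 + 9 = 1389
Day = 24×60 = 1440 minutes
Fraction = 1389/1440 ≈ 0.9646
As a percentage: 1389/1440 × 100 ≈ 96.46%


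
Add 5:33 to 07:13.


Start: 433 minutes from midnight
Add: 333 minutes
Total: 766 minutes
Hours: 766 ÷ 60 = 12 remainder 46

12:46


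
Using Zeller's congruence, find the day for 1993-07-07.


Wednesday

Zeller's congruence:
q=7, m=7, k=93, j=19
h = (7 + ⌊13×8/5⌋ + 93 + ⌊93/4⌋ + ⌊19/4⌋ - 2×19) mod 7
= (7 + 20 + 93 + 23 + 4 - 38) mod 7
= 109 mod 7 = 4
h=4 → Wednesday


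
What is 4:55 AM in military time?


04:55

Input: 4:55 AM
AM hour stays: 4


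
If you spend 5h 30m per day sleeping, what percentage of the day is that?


Time: 330 minutes
Day: 1440 minutes
Percentage = (330/1440) × 100 ≈ 22.9%

22.9%


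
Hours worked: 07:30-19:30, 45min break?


11h 15m (675 minutes)

Total time = (19×60+30) - (7×60+30)
= 1170 - 450 = 720 min
Minus break: 720 - 45 = 675 min
= 11h 15m


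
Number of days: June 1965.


30 days

Month: June (month 6)
June has 30 days


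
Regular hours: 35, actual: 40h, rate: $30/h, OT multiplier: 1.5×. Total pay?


$1275.00

Regular: 35h × $30 = $1050.00
Overtime: 40 - 35 = 5h
OT pay: 5h × $30 × 1.5 = $225.00
Total = $1050.00 + $225.00 = $1275.00


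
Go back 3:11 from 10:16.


07:05

Start: 616 minutes from midnight
Subtract: 191 minutes
Remaining: 616 - 191 = 425
Hours: 7, Minutes: 5


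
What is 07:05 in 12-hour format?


Hour: 7
7 < 12 → AM

7:05 AM


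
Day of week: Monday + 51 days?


Start: Monday (index 0)
(0 + 51) mod 7
= 51 mod 7
= 2
Index 2 → Wednesday

Wednesday


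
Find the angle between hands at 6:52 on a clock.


106.0°

Hour hand = 6×30 + 52×0.5 = 206.0°
Minute hand = 52×6 = 312°
Difference = |206.0 - 312| = 106.0°


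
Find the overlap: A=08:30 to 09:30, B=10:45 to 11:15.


Meeting A: 510-570 (in minutes from midnight)
Meeting B: 645-675
Overlap start = max(510, 645) = 645
Overlap end = min(570, 675) = 570
Overlap = max(0, 570 - 645) = 0 min

0 minutes


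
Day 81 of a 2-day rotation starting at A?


Shift A

Shifts: A, B
Start: A (index 0)
Day 81: (0 + 81 - 1) mod 2
= 80 mod 2
= 0
Index 0 → shift A


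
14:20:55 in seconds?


Hours: 14 × 3600 = 50400
Minutes: 20 × 60 = 1200
Seconds: 55
Total = 50400 + 1200 + 55 = 51655

51655 seconds


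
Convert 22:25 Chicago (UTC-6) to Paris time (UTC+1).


05:25 (next day)

Time difference = UTC+1 - UTC-6 = +7 hours
New hour = (22 + 7) mod 24
= 29 mod 24 = 5
Minutes unchanged → 05:25; 29 ≥ 24 → next day


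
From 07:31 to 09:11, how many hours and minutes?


End time in minutes: 9×60 + 11 = 551
Start time in minutes: 7×60 + 31 = 451
Difference = 551 - 451 = 100 minutes
= 1 hours 40 minutes

1h 40m


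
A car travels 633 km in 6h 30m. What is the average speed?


97.4 km/h

Distance: 633 km
Time: 6h 30m = 390 min = 390/60 = 13/2 hours
Speed = 633 ÷ (13/2) = 633 × 2 / 13 = 1266/13 ≈ 97.4 km/h


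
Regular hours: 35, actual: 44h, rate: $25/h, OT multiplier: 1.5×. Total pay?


Regular: 35h × $25 = $875.00
Overtime: 44 - 35 = 9h
OT pay: 9h × $25 × 1.5 = $337.50
Total = $875.00 + $337.50 = $1212.50

$1212.50


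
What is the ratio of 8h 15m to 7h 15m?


33:29 (1.14)

Duration 1: 495 minutes
Duration 2: 435 minutes
Ratio = 495:435
GCD = 15
Simplified = 33:29
As a decimal: 33/29 ≈ 1.14


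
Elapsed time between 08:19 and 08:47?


End time in minutes: 8×60 + 47 = 527
Start time in minutes: 8×60 + 19 = 499
Difference = 527 - 499 = 28 minutes
= 0 hours 28 minutes

0h 28m


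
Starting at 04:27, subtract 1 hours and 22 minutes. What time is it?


03:05

Start: 267 minutes from midnight
Subtract: 82 minutes
Remaining: 267 - 82 = 185
Hours: 3, Minutes: 5


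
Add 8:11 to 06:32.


14:43

Start: 392 minutes from midnight
Add: 491 minutes
Total: 883 minutes
Hours: 883 ÷ 60 = 14 remainder 43


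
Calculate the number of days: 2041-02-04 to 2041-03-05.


29 days

From February 4, 2041 to March 5, 2041
Rest of February 2041: 28 - 4 = 24
Days into March 2041: 5
Total = 24 + 5 = 29 days


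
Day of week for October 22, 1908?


Thursday

Zeller's congruence:
q=22, m=10, k=8, j=19
h = (22 + ⌊13×11/5⌋ + 8 + ⌊8/4⌋ + ⌊19/4⌋ - 2×19) mod 7
= (22 + 28 + 8 + 2 + 4 - 38) mod 7
= 26 mod 7 = 5
h=5 → Thursday


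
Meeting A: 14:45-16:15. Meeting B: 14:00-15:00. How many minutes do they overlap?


Meeting A: 885-975 (in minutes from midnight)
Meeting B: 840-900
Overlap start = max(885, 840) = 885
Overlap end = min(975, 900) = 900
Overlap = max(0, 900 - 885) = 15 min

15 minutes


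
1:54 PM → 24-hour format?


Input: 1:54 PM
PM: 1 + 12 = 13

13:54


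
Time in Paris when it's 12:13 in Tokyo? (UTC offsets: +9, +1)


04:13

Time difference = UTC+1 - UTC+9 = -8 hours
New hour = (12 -8) mod 24
= 4 mod 24 = 4
Minutes unchanged → 04:13


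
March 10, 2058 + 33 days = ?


April 12, 2058

Start: March 10, 2058
Add 33 days
March 10 → April 1: 31 - 10 + 1 = 22 days (33 - 22 = 11 left)
April 1 + 11 = April 12, 2058


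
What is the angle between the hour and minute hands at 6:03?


163.5°

Hour hand = 6×30 + 3×0.5 = 181.5°
Minute hand = 3×6 = 18°
Difference = |181.5 - 18| = 163.5°


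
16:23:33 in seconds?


59013 seconds

Hours: 16 × 3600 = 57600
Minutes: 23 × 60 = 1380
Seconds: 33
Total = 57600 + 1380 + 33 = 59013


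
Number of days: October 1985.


31 days

Month: October (month 10)
October has 31 days


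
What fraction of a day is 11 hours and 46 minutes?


Total minutes: 11×60 + 46 = 706
Day = 24×60 = 1440 minutes
Fraction = 706/1440 ≈ 0.4903
As a percentage: 706/1440 × 100 ≈ 49.03%

0.4903 (49.03%)


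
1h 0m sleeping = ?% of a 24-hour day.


Time: 60 minutes
Day: 1440 minutes
Percentage = (60/1440) × 100 ≈ 4.2%

4.2%


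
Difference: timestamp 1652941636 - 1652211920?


Difference = 1652941636 - 1652211920 = 729716 seconds
In hours: 729716 / 3600 ≈ 202.7
In days: 729716 / 86400 ≈ 8.45

729716 seconds (202.7 hours / 8.45 days)


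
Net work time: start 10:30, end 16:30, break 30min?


Total time = (16×60+30) - (10×60+30)
= 990 - 630 = 360 min
Minus break: 360 - 30 = 330 min
= 5h 30m

5h 30m (330 minutes)


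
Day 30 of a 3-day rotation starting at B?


Shift A

Shifts: A, B, C
Start: B (index 1)
Day 30: (1 + 30 - 1) mod 3
= 30 mod 3
= 0
Index 0 → shift A


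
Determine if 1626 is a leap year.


Rules: divisible by 4 AND (not by 100 OR by 400)
1626 ÷ 4 = 406 remainder 2 → not divisible by 4
Not divisible by 4 → not a leap year

No


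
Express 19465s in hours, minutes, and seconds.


Hours: 19465 ÷ 3600 = 5 remainder 1465
Minutes: 1465 ÷ 60 = 24 remainder 25
Seconds: 25

5h 24m 25s


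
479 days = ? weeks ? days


68 weeks 3 days

Weeks: 479 ÷ 7 = 68 remainder 3


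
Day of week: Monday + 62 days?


Start: Monday (index 0)
(0 + 62) mod 7
= 62 mod 7
= 6
Index 6 → Sunday

Sunday


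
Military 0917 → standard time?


9:17 AM

Hour: 9
9 < 12 → AM


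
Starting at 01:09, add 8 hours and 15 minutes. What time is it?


09:24

Start: 69 minutes from midnight
Add: 495 minutes
Total: 564 minutes
Hours: 564 ÷ 60 = 9 remainder 24


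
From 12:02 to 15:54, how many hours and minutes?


End time in minutes: 15×60 + 54 = 954
Start time in minutes: 12×60 + 2 = 722
Difference = 954 - 722 = 232 minutes
= 3 hours 52 minutes

3h 52m


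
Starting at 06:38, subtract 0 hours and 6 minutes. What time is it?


Start: 398 minutes from midnight
Subtract: 6 minutes
Remaining: 398 - 6 = 392
Hours: 6, Minutes: 32

06:32


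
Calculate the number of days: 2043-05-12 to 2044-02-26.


290 days

From May 12, 2043 to February 26, 2044
Rest of May 2043: 31 - 12 = 19
Full months: June 30, July 31, August 31, September 30, October 31, November 30, December 31, January 31
Days into February 2044: 26
Total = 19 + 30 + 31 + 31 + 30 + 31 + 30 + 31 + 31 + 26 = 290 days


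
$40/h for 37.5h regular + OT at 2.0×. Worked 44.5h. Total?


$2060.00

Regular: 37.5h × $40 = $1500.00
Overtime: 44.5 - 37.5 = 7.0h
OT pay: 7.0h × $40 × 2.0 = $560.00
Total = $1500.00 + $560.00 = $2060.00


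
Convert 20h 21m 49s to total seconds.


Hours: 20 × 3600 = 72000
Minutes: 21 × 60 = 1260
Seconds: 49
Total = 72000 + 1260 + 49 = 73309

73309 seconds


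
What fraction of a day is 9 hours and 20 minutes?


Total minutes: 9×60 + 20 = 560
Day = 24×60 = 1440 minutes
Fraction = 560/1440 ≈ 0.3889
As a percentage: 560/1440 × 100 ≈ 38.89%

0.3889 (38.89%)


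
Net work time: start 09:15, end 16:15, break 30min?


Total time = (16×60+15) - (9×60+15)
= 975 - 555 = 420 min
Minus break: 420 - 30 = 390 min
= 6h 30m

6h 30m (390 minutes)


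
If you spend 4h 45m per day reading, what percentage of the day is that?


19.8%

Time: 285 minutes
Day: 1440 minutes
Percentage = (285/1440) × 100 ≈ 19.8%


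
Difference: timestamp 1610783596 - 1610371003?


412593 seconds (114.6 hours / 4.78 days)

Difference = 1610783596 - 1610371003 = 412593 seconds
In hours: 412593 / 3600 ≈ 114.6
In days: 412593 / 86400 ≈ 4.78


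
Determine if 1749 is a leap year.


Rules: divisible by 4 AND (not by 100 OR by 400)
1749 ÷ 4 = 437 remainder 1 → not divisible by 4
Not divisible by 4 → not a leap year

No


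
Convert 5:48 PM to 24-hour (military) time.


17:48

Input: 5:48 PM
PM: 5 + 12 = 17


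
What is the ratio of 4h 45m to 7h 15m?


Duration 1: 285 minutes
Duration 2: 435 minutes
Ratio = 285:435
GCD = 15
Simplified = 19:29
As a decimal: 19/29 ≈ 0.66

19:29 (0.66)


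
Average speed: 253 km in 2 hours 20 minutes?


108.4 km/h

Distance: 253 km
Time: 2h 20m = 140 min = 140/60 = 7/3 hours
Speed = 253 ÷ (7/3) = 253 × 3 / 7 = 759/7 ≈ 108.4 km/h


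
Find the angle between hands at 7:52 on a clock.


Hour hand = 7×30 + 52×0.5 = 236.0°
Minute hand = 52×6 = 312°
Difference = |236.0 - 312| = 76.0°

76.0°


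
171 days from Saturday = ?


Tuesday

Start: Saturday (index 5)
(5 + 171) mod 7
= 176 mod 7
= 1
Index 1 → Tuesday


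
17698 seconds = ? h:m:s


4h 54m 58s

Hours: 17698 ÷ 3600 = 4 remainder 3298
Minutes: 3298 ÷ 60 = 54 remainder 58
Seconds: 58


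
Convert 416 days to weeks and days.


Weeks: 416 ÷ 7 = 59 remainder 3

59 weeks 3 days


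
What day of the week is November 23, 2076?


Zeller's congruence:
q=23, m=11, k=76, j=20
h = (23 + ⌊13×12/5⌋ + 76 + ⌊76/4⌋ + ⌊20/4⌋ - 2×20) mod 7
= (23 + 31 + 76 + 19 + 5 - 40) mod 7
= 114 mod 7 = 2
h=2 → Monday

Monday


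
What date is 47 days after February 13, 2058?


April 1, 2058

Start: February 13, 2058
Add 47 days
February 13 → March 1: 28 - 13 + 1 = 16 days (47 - 16 = 31 left)
March 1 → April 1: 31 - 1 + 1 = 31 days (31 - 31 = 0 left)
Land exactly on April 1, 2058


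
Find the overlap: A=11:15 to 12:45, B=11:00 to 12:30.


75 minutes

Meeting A: 675-765 (in minutes from midnight)
Meeting B: 660-750
Overlap start = max(675, 660) = 675
Overlap end = min(765, 750) = 750
Overlap = max(0, 750 - 675) = 75 min


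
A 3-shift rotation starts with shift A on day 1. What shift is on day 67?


Shifts: A, B, C
Start: A (index 0)
Day 67: (0 + 67 - 1) mod 3
= 66 mod 3
= 0
Index 0 → shift A

Shift A


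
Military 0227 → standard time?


2:27 AM

Hour: 2
2 < 12 → AM


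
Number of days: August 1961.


Month: August (month 8)
August has 31 days

31 days


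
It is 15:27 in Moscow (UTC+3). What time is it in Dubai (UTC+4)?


16:27

Time difference = UTC+4 - UTC+3 = +1 hours
New hour = (15 + 1) mod 24
= 16 mod 24 = 16
Minutes unchanged → 16:27


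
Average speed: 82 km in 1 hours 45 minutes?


46.9 km/h

Distance: 82 km
Time: 1h 45m = 105 min = 105/60 = 7/4 hours
Speed = 82 ÷ (7/4) = 82 × 4 / 7 = 328/7 ≈ 46.9 km/h


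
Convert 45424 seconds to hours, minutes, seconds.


Hours: 45424 ÷ 3600 = 12 remainder 2224
Minutes: 2224 ÷ 60 = 37 remainder 4
Seconds: 4

12h 37m 4s
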